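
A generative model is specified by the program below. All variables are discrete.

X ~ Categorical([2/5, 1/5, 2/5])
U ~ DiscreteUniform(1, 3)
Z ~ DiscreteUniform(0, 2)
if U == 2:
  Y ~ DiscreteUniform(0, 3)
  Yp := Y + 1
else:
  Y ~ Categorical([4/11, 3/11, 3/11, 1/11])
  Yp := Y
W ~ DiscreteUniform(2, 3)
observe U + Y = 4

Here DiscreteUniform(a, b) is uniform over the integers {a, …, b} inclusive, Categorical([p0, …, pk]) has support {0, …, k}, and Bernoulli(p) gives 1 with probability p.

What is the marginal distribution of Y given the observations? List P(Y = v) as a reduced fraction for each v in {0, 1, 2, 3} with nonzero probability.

Enumerate traces; 54 have nonzero weight after conditioning:
  (X=0, U=1, Z=0, Y=3, W=2) weight 1/495
  (X=0, U=1, Z=0, Y=3, W=3) weight 1/495
  (X=0, U=1, Z=1, Y=3, W=2) weight 1/495
  (X=0, U=1, Z=1, Y=3, W=3) weight 1/495
  (X=0, U=1, Z=2, Y=3, W=2) weight 1/495
  (X=0, U=1, Z=2, Y=3, W=3) weight 1/495
  (X=0, U=2, Z=0, Y=2, W=2) weight 1/180
  (X=0, U=2, Z=0, Y=2, W=3) weight 1/180
  (X=0, U=3, Z=0, Y=1, W=2) weight 1/165
  … 45 more
Group by Y:
  weight(Y=1) = 1/11
  weight(Y=2) = 1/12
  weight(Y=3) = 1/33
Total weight = 1/11 + 1/12 + 1/33 = 9/44
P(Y=1 | obs) = 1/11 / 9/44 = 4/9
P(Y=2 | obs) = 1/12 / 9/44 = 11/27
P(Y=3 | obs) = 1/33 / 9/44 = 4/27

P(Y=1) = 4/9, P(Y=2) = 11/27, P(Y=3) = 4/27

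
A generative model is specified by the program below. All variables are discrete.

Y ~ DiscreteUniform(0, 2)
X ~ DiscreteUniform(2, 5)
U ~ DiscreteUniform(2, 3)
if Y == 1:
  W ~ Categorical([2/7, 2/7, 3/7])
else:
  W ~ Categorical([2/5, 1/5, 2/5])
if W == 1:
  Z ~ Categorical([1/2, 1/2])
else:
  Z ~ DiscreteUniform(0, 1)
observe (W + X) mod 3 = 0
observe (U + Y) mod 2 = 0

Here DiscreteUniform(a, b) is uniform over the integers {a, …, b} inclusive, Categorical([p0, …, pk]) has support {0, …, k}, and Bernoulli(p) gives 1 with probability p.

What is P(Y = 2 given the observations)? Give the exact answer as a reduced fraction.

P(Y = 2 | obs) = 14/43

Enumerate traces; 24 have nonzero weight after conditioning:
  (Y=0, X=2, U=2, W=1, Z=0) weight 1/240
  (Y=0, X=2, U=2, W=1, Z=1) weight 1/240
  (Y=0, X=3, U=2, W=0, Z=0) weight 1/120
  (Y=0, X=3, U=2, W=0, Z=1) weight 1/120
  (Y=0, X=4, U=2, W=2, Z=0) weight 1/120
  (Y=0, X=4, U=2, W=2, Z=1) weight 1/120
  (Y=0, X=5, U=2, W=1, Z=0) weight 1/240
  (Y=0, X=5, U=2, W=1, Z=1) weight 1/240
  (Y=1, X=2, U=3, W=1, Z=0) weight 1/168
  (Y=2, X=2, U=2, W=1, Z=0) weight 1/240
  … 14 more
Group by Y:
  weight(Y=0) = 1/20
  weight(Y=1) = 3/56
  weight(Y=2) = 1/20
Total weight = 1/20 + 3/56 + 1/20 = 43/280
P(Y=0 | obs) = 1/20 / 43/280 = 14/43
P(Y=1 | obs) = 3/56 / 43/280 = 15/43
P(Y=2 | obs) = 1/20 / 43/280 = 14/43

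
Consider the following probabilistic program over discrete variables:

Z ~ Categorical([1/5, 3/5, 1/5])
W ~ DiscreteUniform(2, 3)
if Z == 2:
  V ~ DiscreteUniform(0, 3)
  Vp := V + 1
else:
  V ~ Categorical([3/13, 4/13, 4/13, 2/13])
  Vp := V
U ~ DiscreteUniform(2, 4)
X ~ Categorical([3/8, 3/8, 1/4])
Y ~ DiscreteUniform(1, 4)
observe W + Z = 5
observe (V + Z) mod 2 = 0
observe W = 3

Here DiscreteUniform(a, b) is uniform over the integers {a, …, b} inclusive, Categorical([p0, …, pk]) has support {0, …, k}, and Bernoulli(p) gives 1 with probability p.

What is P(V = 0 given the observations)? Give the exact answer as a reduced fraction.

Enumerate traces; 72 have nonzero weight after conditioning:
  (Z=2, W=3, V=0, U=2, X=0, Y=1) weight 1/1280
  (Z=2, W=3, V=0, U=2, X=0, Y=2) weight 1/1280
  (Z=2, W=3, V=0, U=2, X=0, Y=3) weight 1/1280
  (Z=2, W=3, V=0, U=2, X=0, Y=4) weight 1/1280
  (Z=2, W=3, V=0, U=2, X=1, Y=1) weight 1/1280
  (Z=2, W=3, V=0, U=2, X=1, Y=2) weight 1/1280
  (Z=2, W=3, V=0, U=2, X=1, Y=3) weight 1/1280
  (Z=2, W=3, V=0, U=2, X=1, Y=4) weight 1/1280
  (Z=2, W=3, V=2, U=2, X=0, Y=1) weight 1/1280
  … 63 more
Group by V:
  weight(V=0) = 1/40
  weight(V=2) = 1/40
Total weight = 1/40 + 1/40 = 1/20
P(V=0 | obs) = 1/40 / 1/20 = 1/2
P(V=2 | obs) = 1/40 / 1/20 = 1/2

P(V = 0 | obs) = 1/2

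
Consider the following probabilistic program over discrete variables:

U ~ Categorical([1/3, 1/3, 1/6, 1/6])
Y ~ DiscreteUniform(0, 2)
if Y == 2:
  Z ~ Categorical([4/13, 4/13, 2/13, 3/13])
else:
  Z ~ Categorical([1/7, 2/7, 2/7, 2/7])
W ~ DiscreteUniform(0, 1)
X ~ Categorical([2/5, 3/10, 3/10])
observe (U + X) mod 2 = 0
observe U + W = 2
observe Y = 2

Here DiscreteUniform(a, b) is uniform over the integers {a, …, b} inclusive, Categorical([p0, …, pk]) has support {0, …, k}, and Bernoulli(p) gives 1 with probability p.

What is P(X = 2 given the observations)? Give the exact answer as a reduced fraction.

Enumerate traces; 12 have nonzero weight after conditioning:
  (U=1, Y=2, Z=0, W=1, X=1) weight 1/195
  (U=1, Y=2, Z=1, W=1, X=1) weight 1/195
  (U=1, Y=2, Z=2, W=1, X=1) weight 1/390
  (U=1, Y=2, Z=3, W=1, X=1) weight 1/260
  (U=2, Y=2, Z=0, W=0, X=0) weight 2/585
  (U=2, Y=2, Z=0, W=0, X=2) weight 1/390
  (U=2, Y=2, Z=1, W=0, X=0) weight 2/585
  (U=2, Y=2, Z=1, W=0, X=2) weight 1/390
  … 4 more
Group by X:
  weight(X=0) = 1/90
  weight(X=1) = 1/60
  weight(X=2) = 1/120
Total weight = 1/90 + 1/60 + 1/120 = 13/360
P(X=0 | obs) = 1/90 / 13/360 = 4/13
P(X=1 | obs) = 1/60 / 13/360 = 6/13
P(X=2 | obs) = 1/120 / 13/360 = 3/13

P(X = 2 | obs) = 3/13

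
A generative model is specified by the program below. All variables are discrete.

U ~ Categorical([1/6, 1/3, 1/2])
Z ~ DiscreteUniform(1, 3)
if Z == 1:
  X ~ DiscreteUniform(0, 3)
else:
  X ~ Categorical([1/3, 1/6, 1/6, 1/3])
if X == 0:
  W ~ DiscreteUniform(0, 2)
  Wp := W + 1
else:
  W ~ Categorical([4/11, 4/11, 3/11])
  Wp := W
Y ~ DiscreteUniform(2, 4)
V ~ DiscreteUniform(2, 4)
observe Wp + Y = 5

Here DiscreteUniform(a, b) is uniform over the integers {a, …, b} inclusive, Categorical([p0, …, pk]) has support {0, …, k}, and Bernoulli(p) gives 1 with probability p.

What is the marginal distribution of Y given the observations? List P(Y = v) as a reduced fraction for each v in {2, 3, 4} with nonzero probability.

Enumerate traces; 243 have nonzero weight after conditioning:
  (U=0, Z=1, X=0, W=0, Y=4, V=2) weight 1/1944
  (U=0, Z=1, X=0, W=0, Y=4, V=3) weight 1/1944
  (U=0, Z=1, X=0, W=0, Y=4, V=4) weight 1/1944
  (U=0, Z=1, X=0, W=1, Y=3, V=2) weight 1/1944
  (U=0, Z=1, X=0, W=1, Y=3, V=3) weight 1/1944
  (U=0, Z=1, X=0, W=1, Y=3, V=4) weight 1/1944
  (U=0, Z=1, X=0, W=2, Y=2, V=2) weight 1/1944
  (U=0, Z=1, X=0, W=2, Y=2, V=3) weight 1/1944
  … 235 more
Group by Y:
  weight(Y=2) = 11/324
  weight(Y=3) = 173/1782
  weight(Y=4) = 421/3564
Total weight = 11/324 + 173/1782 + 421/3564 = 74/297
P(Y=2 | obs) = 11/324 / 74/297 = 121/888
P(Y=3 | obs) = 173/1782 / 74/297 = 173/444
P(Y=4 | obs) = 421/3564 / 74/297 = 421/888

P(Y=2) = 121/888, P(Y=3) = 173/444, P(Y=4) = 421/888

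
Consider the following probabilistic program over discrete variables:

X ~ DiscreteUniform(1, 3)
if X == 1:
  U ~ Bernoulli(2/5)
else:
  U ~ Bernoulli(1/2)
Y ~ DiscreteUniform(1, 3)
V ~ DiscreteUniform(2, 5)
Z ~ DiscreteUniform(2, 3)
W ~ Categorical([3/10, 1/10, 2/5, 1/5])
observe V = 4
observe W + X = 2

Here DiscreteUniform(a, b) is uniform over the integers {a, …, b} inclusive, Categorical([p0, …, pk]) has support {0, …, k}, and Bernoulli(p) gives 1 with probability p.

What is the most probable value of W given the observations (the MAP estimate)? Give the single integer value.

Enumerate traces; 24 have nonzero weight after conditioning:
  (X=1, U=0, Y=1, V=4, Z=2, W=1) weight 1/1200
  (X=1, U=0, Y=1, V=4, Z=3, W=1) weight 1/1200
  (X=1, U=0, Y=2, V=4, Z=2, W=1) weight 1/1200
  (X=1, U=0, Y=2, V=4, Z=3, W=1) weight 1/1200
  (X=1, U=0, Y=3, V=4, Z=2, W=1) weight 1/1200
  (X=1, U=0, Y=3, V=4, Z=3, W=1) weight 1/1200
  (X=1, U=1, Y=1, V=4, Z=2, W=1) weight 1/1800
  (X=1, U=1, Y=1, V=4, Z=3, W=1) weight 1/1800
  (X=2, U=0, Y=1, V=4, Z=2, W=0) weight 1/480
  … 15 more
Group by W:
  weight(W=0) = 1/40
  weight(W=1) = 1/120
Total weight = 1/40 + 1/120 = 1/30
P(W=0 | obs) = 1/40 / 1/30 = 3/4
P(W=1 | obs) = 1/120 / 1/30 = 1/4
argmax = 0

argmax_v P(W = v | obs) = 0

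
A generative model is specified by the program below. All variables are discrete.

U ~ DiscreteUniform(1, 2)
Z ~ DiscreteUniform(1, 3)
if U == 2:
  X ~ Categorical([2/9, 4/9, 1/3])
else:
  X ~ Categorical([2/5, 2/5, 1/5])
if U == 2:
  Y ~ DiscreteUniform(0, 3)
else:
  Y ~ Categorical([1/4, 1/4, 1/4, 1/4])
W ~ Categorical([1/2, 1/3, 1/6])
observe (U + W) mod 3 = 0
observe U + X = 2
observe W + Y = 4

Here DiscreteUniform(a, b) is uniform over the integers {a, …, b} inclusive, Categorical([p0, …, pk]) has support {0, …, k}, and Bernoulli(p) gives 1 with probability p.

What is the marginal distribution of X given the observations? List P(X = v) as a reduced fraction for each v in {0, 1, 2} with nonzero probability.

Enumerate traces; 6 have nonzero weight after conditioning:
  (U=1, Z=1, X=1, Y=2, W=2) weight 1/360
  (U=1, Z=2, X=1, Y=2, W=2) weight 1/360
  (U=1, Z=3, X=1, Y=2, W=2) weight 1/360
  (U=2, Z=1, X=0, Y=3, W=1) weight 1/324
  (U=2, Z=2, X=0, Y=3, W=1) weight 1/324
  (U=2, Z=3, X=0, Y=3, W=1) weight 1/324
Group by X:
  weight(X=0) = 1/108
  weight(X=1) = 1/120
Total weight = 1/108 + 1/120 = 19/1080
P(X=0 | obs) = 1/108 / 19/1080 = 10/19
P(X=1 | obs) = 1/120 / 19/1080 = 9/19

P(X=0) = 10/19, P(X=1) = 9/19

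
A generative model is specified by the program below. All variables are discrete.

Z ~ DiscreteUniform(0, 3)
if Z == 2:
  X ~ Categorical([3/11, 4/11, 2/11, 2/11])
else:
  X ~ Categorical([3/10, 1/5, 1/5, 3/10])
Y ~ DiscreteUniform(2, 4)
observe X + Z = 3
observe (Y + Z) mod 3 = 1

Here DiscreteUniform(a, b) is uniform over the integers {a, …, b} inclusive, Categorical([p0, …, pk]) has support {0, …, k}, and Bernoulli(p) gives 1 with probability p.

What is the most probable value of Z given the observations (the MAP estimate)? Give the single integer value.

argmax_v P(Z = v | obs) = 2

Enumerate traces; 4 have nonzero weight after conditioning:
  (Z=0, X=3, Y=4) weight 1/40
  (Z=1, X=2, Y=3) weight 1/60
  (Z=2, X=1, Y=2) weight 1/33
  (Z=3, X=0, Y=4) weight 1/40
Group by Z:
  weight(Z=0) = 1/40
  weight(Z=1) = 1/60
  weight(Z=2) = 1/33
  weight(Z=3) = 1/40
Total weight = 1/40 + 1/60 + 1/33 + 1/40 = 16/165
P(Z=0 | obs) = 1/40 / 16/165 = 33/128
P(Z=1 | obs) = 1/60 / 16/165 = 11/64
P(Z=2 | obs) = 1/33 / 16/165 = 5/16
P(Z=3 | obs) = 1/40 / 16/165 = 33/128
argmax = 2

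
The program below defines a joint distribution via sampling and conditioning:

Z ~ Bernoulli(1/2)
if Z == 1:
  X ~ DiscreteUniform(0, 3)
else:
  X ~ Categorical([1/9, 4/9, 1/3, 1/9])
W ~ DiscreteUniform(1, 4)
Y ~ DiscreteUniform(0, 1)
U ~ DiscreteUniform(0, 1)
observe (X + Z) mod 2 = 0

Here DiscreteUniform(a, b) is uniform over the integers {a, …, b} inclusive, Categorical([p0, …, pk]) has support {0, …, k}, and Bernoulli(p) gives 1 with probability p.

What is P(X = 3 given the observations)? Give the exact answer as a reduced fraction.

P(X = 3 | obs) = 9/34

Enumerate traces; 64 have nonzero weight after conditioning:
  (Z=0, X=0, W=1, Y=0, U=0) weight 1/288
  (Z=0, X=0, W=1, Y=0, U=1) weight 1/288
  (Z=0, X=0, W=1, Y=1, U=0) weight 1/288
  (Z=0, X=0, W=1, Y=1, U=1) weight 1/288
  (Z=0, X=0, W=2, Y=0, U=0) weight 1/288
  (Z=0, X=0, W=2, Y=0, U=1) weight 1/288
  (Z=0, X=0, W=2, Y=1, U=0) weight 1/288
  (Z=0, X=0, W=2, Y=1, U=1) weight 1/288
  (Z=0, X=2, W=1, Y=0, U=0) weight 1/96
  (Z=1, X=1, W=1, Y=0, U=0) weight 1/128
  … 54 more
Group by X:
  weight(X=0) = 1/18
  weight(X=1) = 1/8
  weight(X=2) = 1/6
  weight(X=3) = 1/8
Total weight = 1/18 + 1/8 + 1/6 + 1/8 = 17/36
P(X=0 | obs) = 1/18 / 17/36 = 2/17
P(X=1 | obs) = 1/8 / 17/36 = 9/34
P(X=2 | obs) = 1/6 / 17/36 = 6/17
P(X=3 | obs) = 1/8 / 17/36 = 9/34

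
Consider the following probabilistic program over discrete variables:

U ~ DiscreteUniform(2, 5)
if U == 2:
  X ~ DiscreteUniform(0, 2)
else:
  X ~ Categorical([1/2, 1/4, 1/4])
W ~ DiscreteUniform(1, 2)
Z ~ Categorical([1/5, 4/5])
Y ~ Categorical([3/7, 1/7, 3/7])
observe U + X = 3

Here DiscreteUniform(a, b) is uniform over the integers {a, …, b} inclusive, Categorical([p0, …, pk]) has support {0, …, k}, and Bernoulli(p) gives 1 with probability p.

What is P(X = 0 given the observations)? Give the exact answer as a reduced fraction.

Enumerate traces; 24 have nonzero weight after conditioning:
  (U=2, X=1, W=1, Z=0, Y=0) weight 1/280
  (U=2, X=1, W=1, Z=0, Y=1) weight 1/840
  (U=2, X=1, W=1, Z=0, Y=2) weight 1/280
  (U=2, X=1, W=1, Z=1, Y=0) weight 1/70
  (U=2, X=1, W=1, Z=1, Y=1) weight 1/210
  (U=2, X=1, W=1, Z=1, Y=2) weight 1/70
  (U=2, X=1, W=2, Z=0, Y=0) weight 1/280
  (U=2, X=1, W=2, Z=0, Y=1) weight 1/840
  (U=3, X=0, W=1, Z=0, Y=0) weight 3/560
  … 15 more
Group by X:
  weight(X=0) = 1/8
  weight(X=1) = 1/12
Total weight = 1/8 + 1/12 = 5/24
P(X=0 | obs) = 1/8 / 5/24 = 3/5
P(X=1 | obs) = 1/12 / 5/24 = 2/5

P(X = 0 | obs) = 3/5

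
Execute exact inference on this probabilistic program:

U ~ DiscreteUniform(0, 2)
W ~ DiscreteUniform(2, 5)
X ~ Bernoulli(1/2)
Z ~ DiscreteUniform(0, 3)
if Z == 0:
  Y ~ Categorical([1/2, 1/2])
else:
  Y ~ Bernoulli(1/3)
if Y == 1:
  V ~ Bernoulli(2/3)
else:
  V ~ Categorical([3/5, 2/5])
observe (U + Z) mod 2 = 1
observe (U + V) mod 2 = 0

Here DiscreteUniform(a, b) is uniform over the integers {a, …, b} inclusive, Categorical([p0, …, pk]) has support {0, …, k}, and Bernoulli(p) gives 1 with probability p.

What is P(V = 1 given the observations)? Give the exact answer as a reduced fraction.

Enumerate traces; 96 have nonzero weight after conditioning:
  (U=0, W=2, X=0, Z=1, Y=0, V=0) weight 1/240
  (U=0, W=2, X=0, Z=1, Y=1, V=0) weight 1/864
  (U=0, W=2, X=0, Z=3, Y=0, V=0) weight 1/240
  (U=0, W=2, X=0, Z=3, Y=1, V=0) weight 1/864
  (U=0, W=2, X=1, Z=1, Y=0, V=0) weight 1/240
  (U=0, W=2, X=1, Z=1, Y=1, V=0) weight 1/864
  (U=0, W=2, X=1, Z=3, Y=0, V=0) weight 1/240
  (U=0, W=2, X=1, Z=3, Y=1, V=0) weight 1/864
  (U=1, W=2, X=0, Z=0, Y=0, V=1) weight 1/480
  … 87 more
Group by V:
  weight(V=0) = 23/135
  weight(V=1) = 23/270
Total weight = 23/135 + 23/270 = 23/90
P(V=0 | obs) = 23/135 / 23/90 = 2/3
P(V=1 | obs) = 23/270 / 23/90 = 1/3

P(V = 1 | obs) = 1/3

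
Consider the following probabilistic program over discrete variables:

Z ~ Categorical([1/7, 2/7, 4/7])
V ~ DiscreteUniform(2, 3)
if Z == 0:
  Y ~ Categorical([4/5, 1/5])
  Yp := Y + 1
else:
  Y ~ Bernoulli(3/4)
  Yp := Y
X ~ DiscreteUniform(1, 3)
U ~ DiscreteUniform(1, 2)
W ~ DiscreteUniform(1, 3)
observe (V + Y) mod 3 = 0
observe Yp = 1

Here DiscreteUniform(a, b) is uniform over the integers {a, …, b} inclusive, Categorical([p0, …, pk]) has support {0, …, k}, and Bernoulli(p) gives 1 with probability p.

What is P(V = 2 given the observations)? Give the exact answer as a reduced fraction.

P(V = 2 | obs) = 45/53

Enumerate traces; 54 have nonzero weight after conditioning:
  (Z=0, V=3, Y=0, X=1, U=1, W=1) weight 1/315
  (Z=0, V=3, Y=0, X=1, U=1, W=2) weight 1/315
  (Z=0, V=3, Y=0, X=1, U=1, W=3) weight 1/315
  (Z=0, V=3, Y=0, X=1, U=2, W=1) weight 1/315
  (Z=0, V=3, Y=0, X=1, U=2, W=2) weight 1/315
  (Z=0, V=3, Y=0, X=1, U=2, W=3) weight 1/315
  (Z=0, V=3, Y=0, X=2, U=1, W=1) weight 1/315
  (Z=0, V=3, Y=0, X=2, U=1, W=2) weight 1/315
  (Z=1, V=2, Y=1, X=1, U=1, W=1) weight 1/168
  … 45 more
Group by V:
  weight(V=2) = 9/28
  weight(V=3) = 2/35
Total weight = 9/28 + 2/35 = 53/140
P(V=2 | obs) = 9/28 / 53/140 = 45/53
P(V=3 | obs) = 2/35 / 53/140 = 8/53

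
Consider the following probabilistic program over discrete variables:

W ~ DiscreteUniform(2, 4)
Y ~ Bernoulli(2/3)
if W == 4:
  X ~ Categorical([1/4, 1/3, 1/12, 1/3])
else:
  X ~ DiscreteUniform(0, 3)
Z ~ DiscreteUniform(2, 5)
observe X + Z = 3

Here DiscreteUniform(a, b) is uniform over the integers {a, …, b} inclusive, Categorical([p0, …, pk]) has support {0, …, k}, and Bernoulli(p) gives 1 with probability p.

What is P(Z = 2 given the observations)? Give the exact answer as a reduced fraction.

Enumerate traces; 12 have nonzero weight after conditioning:
  (W=2, Y=0, X=0, Z=3) weight 1/144
  (W=2, Y=0, X=1, Z=2) weight 1/144
  (W=2, Y=1, X=0, Z=3) weight 1/72
  (W=2, Y=1, X=1, Z=2) weight 1/72
  (W=3, Y=0, X=0, Z=3) weight 1/144
  (W=3, Y=0, X=1, Z=2) weight 1/144
  (W=3, Y=1, X=0, Z=3) weight 1/72
  (W=3, Y=1, X=1, Z=2) weight 1/72
  … 4 more
Group by Z:
  weight(Z=2) = 5/72
  weight(Z=3) = 1/16
Total weight = 5/72 + 1/16 = 19/144
P(Z=2 | obs) = 5/72 / 19/144 = 10/19
P(Z=3 | obs) = 1/16 / 19/144 = 9/19

P(Z = 2 | obs) = 10/19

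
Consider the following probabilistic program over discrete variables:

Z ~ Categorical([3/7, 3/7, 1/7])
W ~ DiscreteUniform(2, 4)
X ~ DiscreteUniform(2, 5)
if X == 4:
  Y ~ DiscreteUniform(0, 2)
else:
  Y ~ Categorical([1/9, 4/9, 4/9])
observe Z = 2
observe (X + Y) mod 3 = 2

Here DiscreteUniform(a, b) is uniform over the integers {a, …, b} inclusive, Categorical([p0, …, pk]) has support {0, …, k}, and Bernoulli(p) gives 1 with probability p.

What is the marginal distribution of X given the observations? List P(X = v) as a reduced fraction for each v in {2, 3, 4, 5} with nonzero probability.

P(X=2) = 1/9, P(X=3) = 4/9, P(X=4) = 1/3, P(X=5) = 1/9

Enumerate traces; 12 have nonzero weight after conditioning:
  (Z=2, W=2, X=2, Y=0) weight 1/756
  (Z=2, W=2, X=3, Y=2) weight 1/189
  (Z=2, W=2, X=4, Y=1) weight 1/252
  (Z=2, W=2, X=5, Y=0) weight 1/756
  (Z=2, W=3, X=2, Y=0) weight 1/756
  (Z=2, W=3, X=3, Y=2) weight 1/189
  (Z=2, W=3, X=4, Y=1) weight 1/252
  (Z=2, W=3, X=5, Y=0) weight 1/756
  … 4 more
Group by X:
  weight(X=2) = 1/252
  weight(X=3) = 1/63
  weight(X=4) = 1/84
  weight(X=5) = 1/252
Total weight = 1/252 + 1/63 + 1/84 + 1/252 = 1/28
P(X=2 | obs) = 1/252 / 1/28 = 1/9
P(X=3 | obs) = 1/63 / 1/28 = 4/9
P(X=4 | obs) = 1/84 / 1/28 = 1/3
P(X=5 | obs) = 1/252 / 1/28 = 1/9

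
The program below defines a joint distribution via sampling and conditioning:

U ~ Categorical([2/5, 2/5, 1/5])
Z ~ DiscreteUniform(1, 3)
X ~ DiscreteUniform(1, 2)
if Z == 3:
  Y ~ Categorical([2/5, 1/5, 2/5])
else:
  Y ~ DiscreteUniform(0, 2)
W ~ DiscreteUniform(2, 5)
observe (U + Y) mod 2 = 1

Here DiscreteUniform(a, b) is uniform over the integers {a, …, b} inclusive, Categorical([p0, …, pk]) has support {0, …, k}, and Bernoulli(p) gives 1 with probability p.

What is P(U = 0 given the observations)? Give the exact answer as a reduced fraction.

Enumerate traces; 96 have nonzero weight after conditioning:
  (U=0, Z=1, X=1, Y=1, W=2) weight 1/180
  (U=0, Z=1, X=1, Y=1, W=3) weight 1/180
  (U=0, Z=1, X=1, Y=1, W=4) weight 1/180
  (U=0, Z=1, X=1, Y=1, W=5) weight 1/180
  (U=0, Z=1, X=2, Y=1, W=2) weight 1/180
  (U=0, Z=1, X=2, Y=1, W=3) weight 1/180
  (U=0, Z=1, X=2, Y=1, W=4) weight 1/180
  (U=0, Z=1, X=2, Y=1, W=5) weight 1/180
  (U=1, Z=1, X=1, Y=0, W=2) weight 1/180
  (U=2, Z=1, X=1, Y=1, W=2) weight 1/360
  … 86 more
Group by U:
  weight(U=0) = 26/225
  weight(U=1) = 64/225
  weight(U=2) = 13/225
Total weight = 26/225 + 64/225 + 13/225 = 103/225
P(U=0 | obs) = 26/225 / 103/225 = 26/103
P(U=1 | obs) = 64/225 / 103/225 = 64/103
P(U=2 | obs) = 13/225 / 103/225 = 13/103

P(U = 0 | obs) = 26/103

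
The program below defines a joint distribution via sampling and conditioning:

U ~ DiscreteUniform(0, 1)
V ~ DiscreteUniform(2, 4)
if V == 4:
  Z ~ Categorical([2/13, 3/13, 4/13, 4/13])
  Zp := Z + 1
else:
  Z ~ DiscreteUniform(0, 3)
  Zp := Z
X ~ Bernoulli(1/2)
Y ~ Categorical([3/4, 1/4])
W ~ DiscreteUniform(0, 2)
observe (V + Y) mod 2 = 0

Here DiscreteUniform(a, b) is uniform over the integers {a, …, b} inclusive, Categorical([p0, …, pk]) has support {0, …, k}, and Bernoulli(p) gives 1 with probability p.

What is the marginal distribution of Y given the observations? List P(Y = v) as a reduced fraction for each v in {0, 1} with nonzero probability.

P(Y=0) = 6/7, P(Y=1) = 1/7

Enumerate traces; 144 have nonzero weight after conditioning:
  (U=0, V=2, Z=0, X=0, Y=0, W=0) weight 1/192
  (U=0, V=2, Z=0, X=0, Y=0, W=1) weight 1/192
  (U=0, V=2, Z=0, X=0, Y=0, W=2) weight 1/192
  (U=0, V=2, Z=0, X=1, Y=0, W=0) weight 1/192
  (U=0, V=2, Z=0, X=1, Y=0, W=1) weight 1/192
  (U=0, V=2, Z=0, X=1, Y=0, W=2) weight 1/192
  (U=0, V=2, Z=1, X=0, Y=0, W=0) weight 1/192
  (U=0, V=2, Z=1, X=0, Y=0, W=1) weight 1/192
  (U=0, V=3, Z=0, X=0, Y=1, W=0) weight 1/576
  … 135 more
Group by Y:
  weight(Y=0) = 1/2
  weight(Y=1) = 1/12
Total weight = 1/2 + 1/12 = 7/12
P(Y=0 | obs) = 1/2 / 7/12 = 6/7
P(Y=1 | obs) = 1/12 / 7/12 = 1/7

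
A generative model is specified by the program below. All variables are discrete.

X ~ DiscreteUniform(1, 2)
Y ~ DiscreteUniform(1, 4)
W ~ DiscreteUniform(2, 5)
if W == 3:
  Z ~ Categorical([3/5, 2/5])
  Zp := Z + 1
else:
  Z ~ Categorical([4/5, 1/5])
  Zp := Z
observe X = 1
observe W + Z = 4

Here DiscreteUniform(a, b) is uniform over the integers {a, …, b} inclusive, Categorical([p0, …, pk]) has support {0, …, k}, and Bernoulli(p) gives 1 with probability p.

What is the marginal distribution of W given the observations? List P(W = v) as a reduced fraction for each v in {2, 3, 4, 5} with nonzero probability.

Enumerate traces; 8 have nonzero weight after conditioning:
  (X=1, Y=1, W=3, Z=1) weight 1/80
  (X=1, Y=1, W=4, Z=0) weight 1/40
  (X=1, Y=2, W=3, Z=1) weight 1/80
  (X=1, Y=2, W=4, Z=0) weight 1/40
  (X=1, Y=3, W=3, Z=1) weight 1/80
  (X=1, Y=3, W=4, Z=0) weight 1/40
  (X=1, Y=4, W=3, Z=1) weight 1/80
  (X=1, Y=4, W=4, Z=0) weight 1/40
Group by W:
  weight(W=3) = 1/20
  weight(W=4) = 1/10
Total weight = 1/20 + 1/10 = 3/20
P(W=3 | obs) = 1/20 / 3/20 = 1/3
P(W=4 | obs) = 1/10 / 3/20 = 2/3

P(W=3) = 1/3, P(W=4) = 2/3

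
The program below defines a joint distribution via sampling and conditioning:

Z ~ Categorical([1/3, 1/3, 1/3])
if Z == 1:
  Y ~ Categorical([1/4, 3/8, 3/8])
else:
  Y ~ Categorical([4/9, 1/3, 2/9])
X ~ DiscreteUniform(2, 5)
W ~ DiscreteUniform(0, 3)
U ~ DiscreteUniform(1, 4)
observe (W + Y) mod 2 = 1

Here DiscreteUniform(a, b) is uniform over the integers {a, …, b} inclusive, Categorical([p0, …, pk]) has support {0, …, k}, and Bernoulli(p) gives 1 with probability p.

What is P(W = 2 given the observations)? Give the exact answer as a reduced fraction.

Enumerate traces; 288 have nonzero weight after conditioning:
  (Z=0, Y=0, X=2, W=1, U=1) weight 1/432
  (Z=0, Y=0, X=2, W=1, U=2) weight 1/432
  (Z=0, Y=0, X=2, W=1, U=3) weight 1/432
  (Z=0, Y=0, X=2, W=1, U=4) weight 1/432
  (Z=0, Y=0, X=2, W=3, U=1) weight 1/432
  (Z=0, Y=0, X=2, W=3, U=2) weight 1/432
  (Z=0, Y=0, X=2, W=3, U=3) weight 1/432
  (Z=0, Y=0, X=2, W=3, U=4) weight 1/432
  (Z=0, Y=1, X=2, W=0, U=1) weight 1/576
  (Z=0, Y=1, X=2, W=2, U=1) weight 1/576
  … 278 more
Group by W:
  weight(W=0) = 25/288
  weight(W=1) = 47/288
  weight(W=2) = 25/288
  weight(W=3) = 47/288
Total weight = 25/288 + 47/288 + 25/288 + 47/288 = 1/2
P(W=0 | obs) = 25/288 / 1/2 = 25/144
P(W=1 | obs) = 47/288 / 1/2 = 47/144
P(W=2 | obs) = 25/288 / 1/2 = 25/144
P(W=3 | obs) = 47/288 / 1/2 = 47/144

P(W = 2 | obs) = 25/144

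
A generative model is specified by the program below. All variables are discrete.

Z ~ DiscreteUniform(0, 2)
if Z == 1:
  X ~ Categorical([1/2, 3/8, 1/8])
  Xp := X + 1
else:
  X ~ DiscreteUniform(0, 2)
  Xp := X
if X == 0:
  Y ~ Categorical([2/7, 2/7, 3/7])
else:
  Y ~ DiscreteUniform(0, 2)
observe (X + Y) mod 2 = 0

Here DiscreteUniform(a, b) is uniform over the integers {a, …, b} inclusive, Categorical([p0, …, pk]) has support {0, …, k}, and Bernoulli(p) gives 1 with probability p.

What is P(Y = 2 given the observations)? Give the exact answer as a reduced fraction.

P(Y = 2 | obs) = 55/123

Enumerate traces; 15 have nonzero weight after conditioning:
  (Z=0, X=0, Y=0) weight 2/63
  (Z=0, X=0, Y=2) weight 1/21
  (Z=0, X=1, Y=1) weight 1/27
  (Z=0, X=2, Y=0) weight 1/27
  (Z=0, X=2, Y=2) weight 1/27
  (Z=1, X=0, Y=0) weight 1/21
  (Z=1, X=0, Y=2) weight 1/14
  (Z=1, X=1, Y=1) weight 1/24
  … 7 more
Group by Y:
  weight(Y=0) = 43/216
  weight(Y=1) = 25/216
  weight(Y=2) = 55/216
Total weight = 43/216 + 25/216 + 55/216 = 41/72
P(Y=0 | obs) = 43/216 / 41/72 = 43/123
P(Y=1 | obs) = 25/216 / 41/72 = 25/123
P(Y=2 | obs) = 55/216 / 41/72 = 55/123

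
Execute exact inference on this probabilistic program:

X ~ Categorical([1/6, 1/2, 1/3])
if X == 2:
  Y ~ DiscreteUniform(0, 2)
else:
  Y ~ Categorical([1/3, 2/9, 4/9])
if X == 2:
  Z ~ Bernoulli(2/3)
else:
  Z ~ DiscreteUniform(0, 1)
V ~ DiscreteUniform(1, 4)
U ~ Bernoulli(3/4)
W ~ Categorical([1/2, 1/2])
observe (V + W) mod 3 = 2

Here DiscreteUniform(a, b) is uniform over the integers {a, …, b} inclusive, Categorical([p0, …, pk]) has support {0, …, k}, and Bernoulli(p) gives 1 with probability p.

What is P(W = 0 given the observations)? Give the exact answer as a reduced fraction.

Enumerate traces; 108 have nonzero weight after conditioning:
  (X=0, Y=0, Z=0, V=1, U=0, W=1) weight 1/1152
  (X=0, Y=0, Z=0, V=1, U=1, W=1) weight 1/384
  (X=0, Y=0, Z=0, V=2, U=0, W=0) weight 1/1152
  (X=0, Y=0, Z=0, V=2, U=1, W=0) weight 1/384
  (X=0, Y=0, Z=0, V=4, U=0, W=1) weight 1/1152
  (X=0, Y=0, Z=0, V=4, U=1, W=1) weight 1/384
  (X=0, Y=0, Z=1, V=1, U=0, W=1) weight 1/1152
  (X=0, Y=0, Z=1, V=1, U=1, W=1) weight 1/384
  … 100 more
Group by W:
  weight(W=0) = 1/8
  weight(W=1) = 1/4
Total weight = 1/8 + 1/4 = 3/8
P(W=0 | obs) = 1/8 / 3/8 = 1/3
P(W=1 | obs) = 1/4 / 3/8 = 2/3

P(W = 0 | obs) = 1/3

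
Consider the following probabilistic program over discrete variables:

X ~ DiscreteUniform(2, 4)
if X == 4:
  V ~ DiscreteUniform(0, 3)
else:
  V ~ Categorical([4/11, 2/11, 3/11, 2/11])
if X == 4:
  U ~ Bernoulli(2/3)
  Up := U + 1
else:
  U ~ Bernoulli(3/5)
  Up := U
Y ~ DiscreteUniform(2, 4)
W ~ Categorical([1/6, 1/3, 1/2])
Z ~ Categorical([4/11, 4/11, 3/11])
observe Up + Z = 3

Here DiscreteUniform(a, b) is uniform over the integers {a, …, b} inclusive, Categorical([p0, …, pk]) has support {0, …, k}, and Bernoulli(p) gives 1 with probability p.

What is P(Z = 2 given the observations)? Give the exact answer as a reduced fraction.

P(Z = 2 | obs) = 69/109

Enumerate traces; 144 have nonzero weight after conditioning:
  (X=2, V=0, U=1, Y=2, W=0, Z=2) weight 2/1815
  (X=2, V=0, U=1, Y=2, W=1, Z=2) weight 4/1815
  (X=2, V=0, U=1, Y=2, W=2, Z=2) weight 2/605
  (X=2, V=0, U=1, Y=3, W=0, Z=2) weight 2/1815
  (X=2, V=0, U=1, Y=3, W=1, Z=2) weight 4/1815
  (X=2, V=0, U=1, Y=3, W=2, Z=2) weight 2/605
  (X=2, V=0, U=1, Y=4, W=0, Z=2) weight 2/1815
  (X=2, V=0, U=1, Y=4, W=1, Z=2) weight 4/1815
  (X=4, V=0, U=1, Y=2, W=0, Z=1) weight 1/891
  … 135 more
Group by Z:
  weight(Z=1) = 8/99
  weight(Z=2) = 23/165
Total weight = 8/99 + 23/165 = 109/495
P(Z=1 | obs) = 8/99 / 109/495 = 40/109
P(Z=2 | obs) = 23/165 / 109/495 = 69/109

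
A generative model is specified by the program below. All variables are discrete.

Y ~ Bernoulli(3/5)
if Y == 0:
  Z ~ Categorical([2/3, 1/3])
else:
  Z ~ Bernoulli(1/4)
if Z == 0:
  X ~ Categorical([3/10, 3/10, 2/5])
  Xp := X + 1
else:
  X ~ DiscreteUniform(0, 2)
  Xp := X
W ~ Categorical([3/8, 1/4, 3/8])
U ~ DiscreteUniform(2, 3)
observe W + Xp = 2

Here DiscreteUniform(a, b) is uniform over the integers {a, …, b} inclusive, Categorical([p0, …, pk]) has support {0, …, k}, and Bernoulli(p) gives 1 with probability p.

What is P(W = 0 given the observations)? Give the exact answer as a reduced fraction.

Enumerate traces; 20 have nonzero weight after conditioning:
  (Y=0, Z=0, X=0, W=1, U=2) weight 1/100
  (Y=0, Z=0, X=0, W=1, U=3) weight 1/100
  (Y=0, Z=0, X=1, W=0, U=2) weight 3/200
  (Y=0, Z=0, X=1, W=0, U=3) weight 3/200
  (Y=0, Z=1, X=0, W=2, U=2) weight 1/120
  (Y=0, Z=1, X=0, W=2, U=3) weight 1/120
  (Y=0, Z=1, X=1, W=1, U=2) weight 1/180
  (Y=0, Z=1, X=1, W=1, U=3) weight 1/180
  … 12 more
Group by W:
  weight(W=0) = 557/4800
  weight(W=1) = 557/7200
  weight(W=2) = 17/480
Total weight = 557/4800 + 557/7200 + 17/480 = 659/2880
P(W=0 | obs) = 557/4800 / 659/2880 = 1671/3295
P(W=1 | obs) = 557/7200 / 659/2880 = 1114/3295
P(W=2 | obs) = 17/480 / 659/2880 = 102/659

P(W = 0 | obs) = 1671/3295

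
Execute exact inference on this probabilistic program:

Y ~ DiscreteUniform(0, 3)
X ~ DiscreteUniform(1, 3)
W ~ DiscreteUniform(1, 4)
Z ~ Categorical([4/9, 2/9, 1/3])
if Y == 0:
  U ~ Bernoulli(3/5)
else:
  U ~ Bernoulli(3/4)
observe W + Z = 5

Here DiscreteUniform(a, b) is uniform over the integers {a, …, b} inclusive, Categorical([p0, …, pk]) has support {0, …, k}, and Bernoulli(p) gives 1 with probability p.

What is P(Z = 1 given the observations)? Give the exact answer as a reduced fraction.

Enumerate traces; 48 have nonzero weight after conditioning:
  (Y=0, X=1, W=3, Z=2, U=0) weight 1/360
  (Y=0, X=1, W=3, Z=2, U=1) weight 1/240
  (Y=0, X=1, W=4, Z=1, U=0) weight 1/540
  (Y=0, X=1, W=4, Z=1, U=1) weight 1/360
  (Y=0, X=2, W=3, Z=2, U=0) weight 1/360
  (Y=0, X=2, W=3, Z=2, U=1) weight 1/240
  (Y=0, X=2, W=4, Z=1, U=0) weight 1/540
  (Y=0, X=2, W=4, Z=1, U=1) weight 1/360
  … 40 more
Group by Z:
  weight(Z=1) = 1/18
  weight(Z=2) = 1/12
Total weight = 1/18 + 1/12 = 5/36
P(Z=1 | obs) = 1/18 / 5/36 = 2/5
P(Z=2 | obs) = 1/12 / 5/36 = 3/5

P(Z = 1 | obs) = 2/5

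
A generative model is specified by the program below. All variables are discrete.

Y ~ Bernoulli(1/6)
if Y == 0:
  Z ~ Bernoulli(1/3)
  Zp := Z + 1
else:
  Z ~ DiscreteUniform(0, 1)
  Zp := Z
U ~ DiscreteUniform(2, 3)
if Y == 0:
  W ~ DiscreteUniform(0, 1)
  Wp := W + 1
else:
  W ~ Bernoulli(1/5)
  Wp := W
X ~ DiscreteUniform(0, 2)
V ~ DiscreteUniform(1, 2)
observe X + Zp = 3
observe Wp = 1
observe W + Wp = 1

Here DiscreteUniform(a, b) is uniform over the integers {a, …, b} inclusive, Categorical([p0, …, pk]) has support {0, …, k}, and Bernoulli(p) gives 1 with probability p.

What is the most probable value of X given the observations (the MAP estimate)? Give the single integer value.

Enumerate traces; 8 have nonzero weight after conditioning:
  (Y=0, Z=0, U=2, W=0, X=2, V=1) weight 5/216
  (Y=0, Z=0, U=2, W=0, X=2, V=2) weight 5/216
  (Y=0, Z=0, U=3, W=0, X=2, V=1) weight 5/216
  (Y=0, Z=0, U=3, W=0, X=2, V=2) weight 5/216
  (Y=0, Z=1, U=2, W=0, X=1, V=1) weight 5/432
  (Y=0, Z=1, U=2, W=0, X=1, V=2) weight 5/432
  (Y=0, Z=1, U=3, W=0, X=1, V=1) weight 5/432
  (Y=0, Z=1, U=3, W=0, X=1, V=2) weight 5/432
Group by X:
  weight(X=1) = 5/108
  weight(X=2) = 5/54
Total weight = 5/108 + 5/54 = 5/36
P(X=1 | obs) = 5/108 / 5/36 = 1/3
P(X=2 | obs) = 5/54 / 5/36 = 2/3
argmax = 2

argmax_v P(X = v | obs) = 2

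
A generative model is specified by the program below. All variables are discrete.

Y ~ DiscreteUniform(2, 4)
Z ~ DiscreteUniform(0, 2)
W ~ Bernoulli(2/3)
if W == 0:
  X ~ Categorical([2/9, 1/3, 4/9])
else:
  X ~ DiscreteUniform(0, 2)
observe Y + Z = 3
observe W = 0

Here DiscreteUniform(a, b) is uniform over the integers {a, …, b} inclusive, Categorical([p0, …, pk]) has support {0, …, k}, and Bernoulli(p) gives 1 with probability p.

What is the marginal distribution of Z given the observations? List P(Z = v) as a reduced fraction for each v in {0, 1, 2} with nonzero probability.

Enumerate traces; 6 have nonzero weight after conditioning:
  (Y=2, Z=1, W=0, X=0) weight 2/243
  (Y=2, Z=1, W=0, X=1) weight 1/81
  (Y=2, Z=1, W=0, X=2) weight 4/243
  (Y=3, Z=0, W=0, X=0) weight 2/243
  (Y=3, Z=0, W=0, X=1) weight 1/81
  (Y=3, Z=0, W=0, X=2) weight 4/243
Group by Z:
  weight(Z=0) = 1/27
  weight(Z=1) = 1/27
Total weight = 1/27 + 1/27 = 2/27
P(Z=0 | obs) = 1/27 / 2/27 = 1/2
P(Z=1 | obs) = 1/27 / 2/27 = 1/2

P(Z=0) = 1/2, P(Z=1) = 1/2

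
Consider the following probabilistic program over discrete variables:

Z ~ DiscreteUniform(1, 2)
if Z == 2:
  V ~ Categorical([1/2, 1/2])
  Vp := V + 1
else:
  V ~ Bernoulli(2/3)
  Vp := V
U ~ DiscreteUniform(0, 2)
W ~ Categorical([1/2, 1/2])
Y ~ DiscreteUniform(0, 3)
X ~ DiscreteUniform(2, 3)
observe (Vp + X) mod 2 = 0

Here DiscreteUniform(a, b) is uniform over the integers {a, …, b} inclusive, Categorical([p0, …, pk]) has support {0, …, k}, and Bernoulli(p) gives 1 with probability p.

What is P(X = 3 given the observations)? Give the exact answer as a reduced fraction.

Enumerate traces; 96 have nonzero weight after conditioning:
  (Z=1, V=0, U=0, W=0, Y=0, X=2) weight 1/288
  (Z=1, V=0, U=0, W=0, Y=1, X=2) weight 1/288
  (Z=1, V=0, U=0, W=0, Y=2, X=2) weight 1/288
  (Z=1, V=0, U=0, W=0, Y=3, X=2) weight 1/288
  (Z=1, V=0, U=0, W=1, Y=0, X=2) weight 1/288
  (Z=1, V=0, U=0, W=1, Y=1, X=2) weight 1/288
  (Z=1, V=0, U=0, W=1, Y=2, X=2) weight 1/288
  (Z=1, V=0, U=0, W=1, Y=3, X=2) weight 1/288
  (Z=1, V=1, U=0, W=0, Y=0, X=3) weight 1/144
  … 87 more
Group by X:
  weight(X=2) = 5/24
  weight(X=3) = 7/24
Total weight = 5/24 + 7/24 = 1/2
P(X=2 | obs) = 5/24 / 1/2 = 5/12
P(X=3 | obs) = 7/24 / 1/2 = 7/12

P(X = 3 | obs) = 7/12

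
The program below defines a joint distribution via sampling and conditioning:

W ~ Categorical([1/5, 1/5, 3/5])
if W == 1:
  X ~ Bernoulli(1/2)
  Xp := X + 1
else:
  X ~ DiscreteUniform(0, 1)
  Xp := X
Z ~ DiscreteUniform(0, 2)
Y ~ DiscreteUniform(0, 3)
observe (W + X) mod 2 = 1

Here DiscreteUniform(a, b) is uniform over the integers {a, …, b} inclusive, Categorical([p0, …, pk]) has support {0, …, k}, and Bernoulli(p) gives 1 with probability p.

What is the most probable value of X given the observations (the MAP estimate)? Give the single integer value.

Enumerate traces; 36 have nonzero weight after conditioning:
  (W=0, X=1, Z=0, Y=0) weight 1/120
  (W=0, X=1, Z=0, Y=1) weight 1/120
  (W=0, X=1, Z=0, Y=2) weight 1/120
  (W=0, X=1, Z=0, Y=3) weight 1/120
  (W=0, X=1, Z=1, Y=0) weight 1/120
  (W=0, X=1, Z=1, Y=1) weight 1/120
  (W=0, X=1, Z=1, Y=2) weight 1/120
  (W=0, X=1, Z=1, Y=3) weight 1/120
  (W=1, X=0, Z=0, Y=0) weight 1/120
  … 27 more
Group by X:
  weight(X=0) = 1/10
  weight(X=1) = 2/5
Total weight = 1/10 + 2/5 = 1/2
P(X=0 | obs) = 1/10 / 1/2 = 1/5
P(X=1 | obs) = 2/5 / 1/2 = 4/5
argmax = 1

argmax_v P(X = v | obs) = 1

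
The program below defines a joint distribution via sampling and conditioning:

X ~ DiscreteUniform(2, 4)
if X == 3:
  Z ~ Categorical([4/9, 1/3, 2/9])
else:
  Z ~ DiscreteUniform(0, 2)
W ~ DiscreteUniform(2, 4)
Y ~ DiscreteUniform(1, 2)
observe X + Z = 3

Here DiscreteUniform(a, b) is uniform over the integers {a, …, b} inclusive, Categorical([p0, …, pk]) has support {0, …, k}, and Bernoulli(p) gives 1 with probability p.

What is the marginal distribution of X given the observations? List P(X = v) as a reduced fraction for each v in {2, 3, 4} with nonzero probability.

P(X=2) = 3/7, P(X=3) = 4/7

Enumerate traces; 12 have nonzero weight after conditioning:
  (X=2, Z=1, W=2, Y=1) weight 1/54
  (X=2, Z=1, W=2, Y=2) weight 1/54
  (X=2, Z=1, W=3, Y=1) weight 1/54
  (X=2, Z=1, W=3, Y=2) weight 1/54
  (X=2, Z=1, W=4, Y=1) weight 1/54
  (X=2, Z=1, W=4, Y=2) weight 1/54
  (X=3, Z=0, W=2, Y=1) weight 2/81
  (X=3, Z=0, W=2, Y=2) weight 2/81
  … 4 more
Group by X:
  weight(X=2) = 1/9
  weight(X=3) = 4/27
Total weight = 1/9 + 4/27 = 7/27
P(X=2 | obs) = 1/9 / 7/27 = 3/7
P(X=3 | obs) = 4/27 / 7/27 = 4/7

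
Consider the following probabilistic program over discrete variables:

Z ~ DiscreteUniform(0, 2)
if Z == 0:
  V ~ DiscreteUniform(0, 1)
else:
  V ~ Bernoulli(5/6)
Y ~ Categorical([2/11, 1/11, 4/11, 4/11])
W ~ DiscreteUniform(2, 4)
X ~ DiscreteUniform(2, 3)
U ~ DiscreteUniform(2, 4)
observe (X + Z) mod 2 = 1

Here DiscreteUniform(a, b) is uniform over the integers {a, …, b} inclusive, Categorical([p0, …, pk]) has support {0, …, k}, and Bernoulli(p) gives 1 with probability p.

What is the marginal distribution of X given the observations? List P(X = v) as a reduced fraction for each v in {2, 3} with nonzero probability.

P(X=2) = 1/3, P(X=3) = 2/3

Enumerate traces; 216 have nonzero weight after conditioning:
  (Z=0, V=0, Y=0, W=2, X=3, U=2) weight 1/594
  (Z=0, V=0, Y=0, W=2, X=3, U=3) weight 1/594
  (Z=0, V=0, Y=0, W=2, X=3, U=4) weight 1/594
  (Z=0, V=0, Y=0, W=3, X=3, U=2) weight 1/594
  (Z=0, V=0, Y=0, W=3, X=3, U=3) weight 1/594
  (Z=0, V=0, Y=0, W=3, X=3, U=4) weight 1/594
  (Z=0, V=0, Y=0, W=4, X=3, U=2) weight 1/594
  (Z=0, V=0, Y=0, W=4, X=3, U=3) weight 1/594
  (Z=1, V=0, Y=0, W=2, X=2, U=2) weight 1/1782
  … 207 more
Group by X:
  weight(X=2) = 1/6
  weight(X=3) = 1/3
Total weight = 1/6 + 1/3 = 1/2
P(X=2 | obs) = 1/6 / 1/2 = 1/3
P(X=3 | obs) = 1/3 / 1/2 = 2/3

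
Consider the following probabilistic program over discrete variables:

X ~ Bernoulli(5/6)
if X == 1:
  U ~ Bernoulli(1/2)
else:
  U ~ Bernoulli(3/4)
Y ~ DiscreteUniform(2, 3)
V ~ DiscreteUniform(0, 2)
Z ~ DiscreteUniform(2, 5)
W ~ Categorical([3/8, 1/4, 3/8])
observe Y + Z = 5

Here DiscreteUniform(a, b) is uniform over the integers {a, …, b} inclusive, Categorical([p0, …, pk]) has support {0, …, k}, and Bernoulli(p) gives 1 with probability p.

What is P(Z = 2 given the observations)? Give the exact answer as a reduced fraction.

Enumerate traces; 72 have nonzero weight after conditioning:
  (X=0, U=0, Y=2, V=0, Z=3, W=0) weight 1/1536
  (X=0, U=0, Y=2, V=0, Z=3, W=1) weight 1/2304
  (X=0, U=0, Y=2, V=0, Z=3, W=2) weight 1/1536
  (X=0, U=0, Y=2, V=1, Z=3, W=0) weight 1/1536
  (X=0, U=0, Y=2, V=1, Z=3, W=1) weight 1/2304
  (X=0, U=0, Y=2, V=1, Z=3, W=2) weight 1/1536
  (X=0, U=0, Y=2, V=2, Z=3, W=0) weight 1/1536
  (X=0, U=0, Y=2, V=2, Z=3, W=1) weight 1/2304
  (X=0, U=0, Y=3, V=0, Z=2, W=0) weight 1/1536
  … 63 more
Group by Z:
  weight(Z=2) = 1/8
  weight(Z=3) = 1/8
Total weight = 1/8 + 1/8 = 1/4
P(Z=2 | obs) = 1/8 / 1/4 = 1/2
P(Z=3 | obs) = 1/8 / 1/4 = 1/2

P(Z = 2 | obs) = 1/2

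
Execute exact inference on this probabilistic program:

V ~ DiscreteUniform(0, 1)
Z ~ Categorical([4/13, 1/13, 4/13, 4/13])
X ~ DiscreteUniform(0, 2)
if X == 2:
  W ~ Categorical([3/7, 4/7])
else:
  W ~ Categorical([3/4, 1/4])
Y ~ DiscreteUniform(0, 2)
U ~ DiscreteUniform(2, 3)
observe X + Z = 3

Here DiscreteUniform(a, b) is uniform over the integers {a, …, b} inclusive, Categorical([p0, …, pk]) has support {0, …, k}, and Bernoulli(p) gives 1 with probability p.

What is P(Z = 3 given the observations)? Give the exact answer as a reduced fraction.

Enumerate traces; 72 have nonzero weight after conditioning:
  (V=0, Z=1, X=2, W=0, Y=0, U=2) weight 1/1092
  (V=0, Z=1, X=2, W=0, Y=0, U=3) weight 1/1092
  (V=0, Z=1, X=2, W=0, Y=1, U=2) weight 1/1092
  (V=0, Z=1, X=2, W=0, Y=1, U=3) weight 1/1092
  (V=0, Z=1, X=2, W=0, Y=2, U=2) weight 1/1092
  (V=0, Z=1, X=2, W=0, Y=2, U=3) weight 1/1092
  (V=0, Z=1, X=2, W=1, Y=0, U=2) weight 1/819
  (V=0, Z=1, X=2, W=1, Y=0, U=3) weight 1/819
  (V=0, Z=2, X=1, W=0, Y=0, U=2) weight 1/156
  (V=0, Z=3, X=0, W=0, Y=0, U=2) weight 1/156
  … 62 more
Group by Z:
  weight(Z=1) = 1/39
  weight(Z=2) = 4/39
  weight(Z=3) = 4/39
Total weight = 1/39 + 4/39 + 4/39 = 3/13
P(Z=1 | obs) = 1/39 / 3/13 = 1/9
P(Z=2 | obs) = 4/39 / 3/13 = 4/9
P(Z=3 | obs) = 4/39 / 3/13 = 4/9

P(Z = 3 | obs) = 4/9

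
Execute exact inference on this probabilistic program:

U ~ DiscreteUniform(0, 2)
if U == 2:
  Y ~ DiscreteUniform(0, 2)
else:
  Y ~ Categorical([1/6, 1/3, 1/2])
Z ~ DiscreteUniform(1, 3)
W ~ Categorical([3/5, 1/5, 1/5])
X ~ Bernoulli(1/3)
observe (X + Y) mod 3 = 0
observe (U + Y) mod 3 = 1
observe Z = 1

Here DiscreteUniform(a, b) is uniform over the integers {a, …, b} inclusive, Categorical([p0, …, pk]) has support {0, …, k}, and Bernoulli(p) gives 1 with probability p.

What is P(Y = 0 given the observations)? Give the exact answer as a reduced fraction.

Enumerate traces; 6 have nonzero weight after conditioning:
  (U=1, Y=0, Z=1, W=0, X=0) weight 1/135
  (U=1, Y=0, Z=1, W=1, X=0) weight 1/405
  (U=1, Y=0, Z=1, W=2, X=0) weight 1/405
  (U=2, Y=2, Z=1, W=0, X=1) weight 1/135
  (U=2, Y=2, Z=1, W=1, X=1) weight 1/405
  (U=2, Y=2, Z=1, W=2, X=1) weight 1/405
Group by Y:
  weight(Y=0) = 1/81
  weight(Y=2) = 1/81
Total weight = 1/81 + 1/81 = 2/81
P(Y=0 | obs) = 1/81 / 2/81 = 1/2
P(Y=2 | obs) = 1/81 / 2/81 = 1/2

P(Y = 0 | obs) = 1/2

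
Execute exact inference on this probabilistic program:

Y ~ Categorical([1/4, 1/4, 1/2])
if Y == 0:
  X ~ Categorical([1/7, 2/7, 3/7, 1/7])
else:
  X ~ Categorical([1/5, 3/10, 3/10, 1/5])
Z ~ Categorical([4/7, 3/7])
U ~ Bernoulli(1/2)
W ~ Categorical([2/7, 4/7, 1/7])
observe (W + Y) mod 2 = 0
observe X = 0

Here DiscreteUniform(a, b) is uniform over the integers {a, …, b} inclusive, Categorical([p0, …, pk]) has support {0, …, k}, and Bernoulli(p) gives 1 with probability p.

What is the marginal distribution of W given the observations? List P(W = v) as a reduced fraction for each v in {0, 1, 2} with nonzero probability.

Enumerate traces; 20 have nonzero weight after conditioning:
  (Y=0, X=0, Z=0, U=0, W=0) weight 1/343
  (Y=0, X=0, Z=0, U=0, W=2) weight 1/686
  (Y=0, X=0, Z=0, U=1, W=0) weight 1/343
  (Y=0, X=0, Z=0, U=1, W=2) weight 1/686
  (Y=0, X=0, Z=1, U=0, W=0) weight 3/1372
  (Y=0, X=0, Z=1, U=0, W=2) weight 3/2744
  (Y=0, X=0, Z=1, U=1, W=0) weight 3/1372
  (Y=0, X=0, Z=1, U=1, W=2) weight 3/2744
  (Y=1, X=0, Z=0, U=0, W=1) weight 2/245
  … 11 more
Group by W:
  weight(W=0) = 19/490
  weight(W=1) = 1/35
  weight(W=2) = 19/980
Total weight = 19/490 + 1/35 + 19/980 = 17/196
P(W=0 | obs) = 19/490 / 17/196 = 38/85
P(W=1 | obs) = 1/35 / 17/196 = 28/85
P(W=2 | obs) = 19/980 / 17/196 = 19/85

P(W=0) = 38/85, P(W=1) = 28/85, P(W=2) = 19/85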